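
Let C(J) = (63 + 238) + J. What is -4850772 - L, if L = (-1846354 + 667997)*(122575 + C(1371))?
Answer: 146402471407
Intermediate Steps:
C(J) = 301 + J
L = -146407322179 (L = (-1846354 + 667997)*(122575 + (301 + 1371)) = -1178357*(122575 + 1672) = -1178357*124247 = -146407322179)
-4850772 - L = -4850772 - 1*(-146407322179) = -4850772 + 146407322179 = 146402471407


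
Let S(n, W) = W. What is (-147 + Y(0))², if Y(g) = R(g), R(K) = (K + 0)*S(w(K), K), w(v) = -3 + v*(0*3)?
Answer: 21609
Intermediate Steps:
w(v) = -3 (w(v) = -3 + v*0 = -3 + 0 = -3)
R(K) = K² (R(K) = (K + 0)*K = K*K = K²)
Y(g) = g²
(-147 + Y(0))² = (-147 + 0²)² = (-147 + 0)² = (-147)² = 21609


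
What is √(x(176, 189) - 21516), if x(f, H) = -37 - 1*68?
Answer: I*√21621 ≈ 147.04*I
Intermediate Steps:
x(f, H) = -105 (x(f, H) = -37 - 68 = -105)
√(x(176, 189) - 21516) = √(-105 - 21516) = √(-21621) = I*√21621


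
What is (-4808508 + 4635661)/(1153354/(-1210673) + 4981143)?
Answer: -209261196031/6030534185885 ≈ -0.034700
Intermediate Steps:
(-4808508 + 4635661)/(1153354/(-1210673) + 4981143) = -172847/(1153354*(-1/1210673) + 4981143) = -172847/(-1153354/1210673 + 4981143) = -172847/6030534185885/1210673 = -172847*1210673/6030534185885 = -209261196031/6030534185885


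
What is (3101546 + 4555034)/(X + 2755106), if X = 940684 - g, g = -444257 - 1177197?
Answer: 1914145/1329311 ≈ 1.4400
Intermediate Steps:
g = -1621454
X = 2562138 (X = 940684 - 1*(-1621454) = 940684 + 1621454 = 2562138)
(3101546 + 4555034)/(X + 2755106) = (3101546 + 4555034)/(2562138 + 2755106) = 7656580/5317244 = 7656580*(1/5317244) = 1914145/1329311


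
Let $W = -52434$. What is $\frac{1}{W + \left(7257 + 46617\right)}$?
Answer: $\frac{1}{1440} \approx 0.00069444$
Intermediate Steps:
$\frac{1}{W + \left(7257 + 46617\right)} = \frac{1}{-52434 + \left(7257 + 46617\right)} = \frac{1}{-52434 + 53874} = \frac{1}{1440}$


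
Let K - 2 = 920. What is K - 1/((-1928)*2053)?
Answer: 3649445649/3958184 ≈ 922.00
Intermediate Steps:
K = 922 (K = 2 + 920 = 922)
K - 1/((-1928)*2053) = 922 - 1/((-1928)*2053) = 922 - (-1)/(1928*2053) = 922 - 1*(-1/3958184) = 922 + 1/3958184 = 3649445649/3958184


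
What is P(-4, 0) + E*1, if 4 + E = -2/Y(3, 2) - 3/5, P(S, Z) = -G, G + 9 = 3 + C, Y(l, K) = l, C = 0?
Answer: 11/15 ≈ 0.73333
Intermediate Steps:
G = -6 (G = -9 + (3 + 0) = -9 + 3 = -6)
P(S, Z) = 6 (P(S, Z) = -1*(-6) = 6)
E = -79/15 (E = -4 + (-2/3 - 3/5) = -4 + (-2*⅓ - 3*⅕) = -4 + (-⅔ - ⅗) = -4 - 19/15 = -79/15 ≈ -5.2667)
P(-4, 0) + E*1 = 6 - 79/15*1 = 6 - 79/15 = 11/15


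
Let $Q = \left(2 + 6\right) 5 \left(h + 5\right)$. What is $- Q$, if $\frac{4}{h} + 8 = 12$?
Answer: $-240$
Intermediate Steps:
$h = 1$ ($h = \frac{4}{-8 + 12} = \frac{4}{4} = 4 \cdot \frac{1}{4} = 1$)
$Q = 240$ ($Q = \left(2 + 6\right) 5 \left(1 + 5\right) = 8 \cdot 5 \cdot 6 = 40 \cdot 6 = 240$)
$- Q = \left(-1\right) 240 = -240$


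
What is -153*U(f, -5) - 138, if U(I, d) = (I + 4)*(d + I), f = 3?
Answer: 2004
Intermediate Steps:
U(I, d) = (4 + I)*(I + d)
-153*U(f, -5) - 138 = -153*(3**2 + 4*3 + 4*(-5) + 3*(-5)) - 138 = -153*(9 + 12 - 20 - 15) - 138 = -153*(-14) - 138 = 2142 - 138 = 2004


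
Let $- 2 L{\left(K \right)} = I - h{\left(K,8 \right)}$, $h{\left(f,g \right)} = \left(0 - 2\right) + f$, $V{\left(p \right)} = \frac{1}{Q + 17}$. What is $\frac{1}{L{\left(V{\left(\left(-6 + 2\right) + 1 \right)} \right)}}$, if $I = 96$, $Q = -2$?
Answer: $- \frac{30}{1469} \approx -0.020422$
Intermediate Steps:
$V{\left(p \right)} = \frac{1}{15}$ ($V{\left(p \right)} = \frac{1}{-2 + 17} = \frac{1}{15}$)
$h{\left(f,g \right)} = -2 + f$
$L{\left(K \right)} = -49 + \frac{K}{2}$ ($L{\left(K \right)} = - \frac{96 - \left(-2 + K\right)}{2} = - \frac{98 - K}{2} = -49 + \frac{K}{2}$)
$\frac{1}{L{\left(V{\left(\left(-6 + 2\right) + 1 \right)} \right)}} = \frac{1}{-49 + \frac{1}{2} \cdot \frac{1}{15}} = \frac{1}{-49 + \frac{1}{30}} = \frac{1}{- \frac{1469}{30}} = - \frac{30}{1469}$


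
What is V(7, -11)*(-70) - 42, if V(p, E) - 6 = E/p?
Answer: -352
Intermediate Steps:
V(p, E) = 6 + E/p
V(7, -11)*(-70) - 42 = (6 - 11/7)*(-70) - 42 = (31/7)*(-70) - 42 = -310 - 42 = -352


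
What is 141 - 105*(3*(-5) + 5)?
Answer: 1191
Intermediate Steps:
141 - 105*(3*(-5) + 5) = 141 - 105*(-15 + 5) = 141 - 105*(-10) = 141 + 1050 = 1191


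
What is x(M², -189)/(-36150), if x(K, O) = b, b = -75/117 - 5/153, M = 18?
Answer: 134/7190235 ≈ 1.8636e-5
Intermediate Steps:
b = -1340/1989 (b = -75*1/117 - 5*1/153 = -25/39 - 5/153 = -1340/1989 ≈ -0.67371)
x(K, O) = -1340/1989
x(M², -189)/(-36150) = -1340/1989/(-36150) = -1340/1989*(-1/36150) = 134/7190235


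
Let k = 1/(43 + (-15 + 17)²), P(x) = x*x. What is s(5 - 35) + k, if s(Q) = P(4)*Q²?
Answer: 676801/47 ≈ 14400.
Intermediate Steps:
P(x) = x²
k = 1/47 (k = 1/(43 + 2²) = 1/(43 + 4) = 1/47 ≈ 0.021277)
s(Q) = 16*Q² (s(Q) = 4²*Q² = 16*Q²)
s(5 - 35) + k = 16*(5 - 35)² + 1/47 = 16*(-30)² + 1/47 = 16*900 + 1/47 = 14400 + 1/47 = 676801/47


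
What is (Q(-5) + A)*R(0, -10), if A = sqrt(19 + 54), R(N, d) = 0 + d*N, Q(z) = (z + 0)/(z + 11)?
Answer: 0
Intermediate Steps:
Q(z) = z/(11 + z)
R(N, d) = N*d (R(N, d) = 0 + N*d = N*d)
A = sqrt(73) ≈ 8.5440
(Q(-5) + A)*R(0, -10) = (-5/(11 - 5) + sqrt(73))*(0*(-10)) = (-5/6 + sqrt(73))*0 = 0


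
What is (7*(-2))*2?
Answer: -28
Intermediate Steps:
(7*(-2))*2 = -14*2 = -28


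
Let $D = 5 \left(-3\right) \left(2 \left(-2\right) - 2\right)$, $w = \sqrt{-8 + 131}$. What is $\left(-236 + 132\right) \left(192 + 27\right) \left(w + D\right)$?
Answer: $-2049840 - 22776 \sqrt{123} \approx -2.3024 \cdot 10^{6}$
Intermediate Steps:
$w = \sqrt{123} \approx 11.091$
$D = 90$ ($D = - 15 \left(-4 - 2\right) = \left(-15\right) \left(-6\right) = 90$)
$\left(-236 + 132\right) \left(192 + 27\right) \left(w + D\right) = \left(-236 + 132\right) \left(192 + 27\right) \left(\sqrt{123} + 90\right) = \left(-104\right) 219 \left(90 + \sqrt{123}\right) = - 22776 \left(90 + \sqrt{123}\right) = -2049840 - 22776 \sqrt{123}$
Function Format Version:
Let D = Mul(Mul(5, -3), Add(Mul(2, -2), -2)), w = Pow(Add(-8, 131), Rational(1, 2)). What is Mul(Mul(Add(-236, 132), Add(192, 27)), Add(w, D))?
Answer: Add(-2049840, Mul(-22776, Pow(123, Rational(1, 2)))) ≈ -2.3024e+6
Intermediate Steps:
w = Pow(123, Rational(1, 2)) ≈ 11.091
D = 90 (D = Mul(-15, Add(-4, -2)) = Mul(-15, -6) = 90)
Mul(Mul(Add(-236, 132), Add(192, 27)), Add(w, D)) = Mul(Mul(Add(-236, 132), Add(192, 27)), Add(Pow(123, Rational(1, 2)), 90)) = Mul(Mul(-104, 219), Add(90, Pow(123, Rational(1, 2)))) = Mul(-22776, Add(90, Pow(123, Rational(1, 2)))) = Add(-2049840, Mul(-22776, Pow(123, Rational(1, 2))))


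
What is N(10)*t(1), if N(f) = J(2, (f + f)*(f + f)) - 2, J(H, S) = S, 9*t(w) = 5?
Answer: 1990/9 ≈ 221.11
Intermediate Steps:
t(w) = 5/9 (t(w) = (⅑)*5 = 5/9)
N(f) = -2 + 4*f² (N(f) = (f + f)*(f + f) - 2 = (2*f)*(2*f) - 2 = 4*f² - 2 = -2 + 4*f²)
N(10)*t(1) = (-2 + 4*10²)*(5/9) = (-2 + 4*100)*(5/9) = (-2 + 400)*(5/9) = 398*(5/9) = 1990/9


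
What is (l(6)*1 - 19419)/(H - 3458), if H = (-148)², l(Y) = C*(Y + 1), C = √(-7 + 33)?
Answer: -19419/18446 + 7*√26/18446 ≈ -1.0508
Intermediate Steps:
C = √26 ≈ 5.0990
l(Y) = √26*(1 + Y) (l(Y) = √26*(Y + 1) = √26*(1 + Y))
H = 21904
(l(6)*1 - 19419)/(H - 3458) = ((√26*(1 + 6))*1 - 19419)/(21904 - 3458) = ((√26*7)*1 - 19419)/18446 = ((7*√26)*1 - 19419)*(1/18446) = (7*√26 - 19419)*(1/18446) = (-19419 + 7*√26)*(1/18446) = -19419/18446 + 7*√26/18446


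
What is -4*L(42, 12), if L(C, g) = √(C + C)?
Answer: -8*√21 ≈ -36.661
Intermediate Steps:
L(C, g) = √2*√C (L(C, g) = √(2*C) = √2*√C)
-4*L(42, 12) = -4*√2*√42 = -8*√21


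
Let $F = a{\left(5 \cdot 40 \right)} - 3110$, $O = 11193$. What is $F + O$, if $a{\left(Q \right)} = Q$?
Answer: $8283$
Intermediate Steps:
$F = -2910$ ($F = 5 \cdot 40 - 3110 = 200 - 3110 = -2910$)
$F + O = -2910 + 11193 = 8283$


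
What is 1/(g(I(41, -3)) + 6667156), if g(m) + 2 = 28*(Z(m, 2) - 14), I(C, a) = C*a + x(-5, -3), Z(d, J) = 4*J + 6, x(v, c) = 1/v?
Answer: 1/6667154 ≈ 1.4999e-7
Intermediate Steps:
Z(d, J) = 6 + 4*J
I(C, a) = -⅕ + C*a (I(C, a) = C*a + 1/(-5) = C*a - ⅕ = -⅕ + C*a)
g(m) = -2 (g(m) = -2 + 28*((6 + 4*2) - 14) = -2 + 28*((6 + 8) - 14) = -2 + 28*(14 - 14) = -2 + 28*0 = -2 + 0 = -2)
1/(g(I(41, -3)) + 6667156) = 1/(-2 + 6667156) = 1/6667154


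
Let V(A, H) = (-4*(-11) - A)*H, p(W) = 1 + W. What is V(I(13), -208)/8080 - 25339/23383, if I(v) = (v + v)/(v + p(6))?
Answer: -257760983/118084150 ≈ -2.1829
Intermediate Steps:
I(v) = 2*v/(7 + v) (I(v) = (v + v)/(v + (1 + 6)) = (2*v)/(v + 7) = (2*v)/(7 + v) = 2*v/(7 + v))
V(A, H) = H*(44 - A) (V(A, H) = (44 - A)*H = H*(44 - A))
V(I(13), -208)/8080 - 25339/23383 = -208*(44 - 2*13/(7 + 13))/8080 - 25339/23383 = -208*(44 - 2*13/20)*(1/8080) - 25339*1/23383 = -208*(44 - 2*13/20)*(1/8080) - 25339/23383 = -208*(44 - 1*13/10)*(1/8080) - 25339/23383 = -208*(44 - 13/10)*(1/8080) - 25339/23383 = -208*427/10*(1/8080) - 25339/23383 = -44408/5*1/8080 - 25339/23383 = -5551/5050 - 25339/23383 = -257760983/118084150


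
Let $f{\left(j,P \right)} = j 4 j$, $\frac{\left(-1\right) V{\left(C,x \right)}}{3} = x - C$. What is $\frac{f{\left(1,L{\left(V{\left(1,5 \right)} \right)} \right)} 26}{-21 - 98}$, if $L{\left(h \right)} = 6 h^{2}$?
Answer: $- \frac{104}{119} \approx -0.87395$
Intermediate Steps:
$V{\left(C,x \right)} = - 3 x + 3 C$ ($V{\left(C,x \right)} = - 3 \left(x - C\right) = - 3 x + 3 C$)
$f{\left(j,P \right)} = 4 j^{2}$ ($f{\left(j,P \right)} = 4 j j = 4 j^{2}$)
$\frac{f{\left(1,L{\left(V{\left(1,5 \right)} \right)} \right)} 26}{-21 - 98} = \frac{4 \cdot 1^{2} \cdot 26}{-21 - 98} = \frac{4 \cdot 1 \cdot 26}{-119} = 4 \cdot 26 \left(- \frac{1}{119}\right) = 104 \left(- \frac{1}{119}\right) = - \frac{104}{119}$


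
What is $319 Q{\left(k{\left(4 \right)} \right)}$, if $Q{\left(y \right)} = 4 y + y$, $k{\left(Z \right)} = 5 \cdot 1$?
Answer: $7975$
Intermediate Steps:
$k{\left(Z \right)} = 5$
$Q{\left(y \right)} = 5 y$
$319 Q{\left(k{\left(4 \right)} \right)} = 319 \cdot 5 \cdot 5 = 319 \cdot 25 = 7975$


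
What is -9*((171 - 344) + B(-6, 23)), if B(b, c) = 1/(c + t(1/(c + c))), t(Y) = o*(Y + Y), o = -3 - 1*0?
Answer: 818775/526 ≈ 1556.6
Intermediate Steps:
o = -3 (o = -3 + 0 = -3)
t(Y) = -6*Y (t(Y) = -3*(Y + Y) = -6*Y)
B(b, c) = 1/(c - 3/c) (B(b, c) = 1/(c - 6/(c + c)) = 1/(c - 6*1/(2*c)) = 1/(c - 3/c))
-9*((171 - 344) + B(-6, 23)) = -9*((171 - 344) + 23/(-3 + 23**2)) = -9*(-173 + 23/(-3 + 529)) = -9*(-173 + 23/526) = -9*(-90975/526) = 818775/526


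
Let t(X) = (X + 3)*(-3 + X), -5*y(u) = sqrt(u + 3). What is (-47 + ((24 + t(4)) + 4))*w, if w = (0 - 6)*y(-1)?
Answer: -72*sqrt(2)/5 ≈ -20.365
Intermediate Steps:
y(u) = -sqrt(3 + u)/5 (y(u) = -sqrt(u + 3)/5 = -sqrt(3 + u)/5)
t(X) = (-3 + X)*(3 + X) (t(X) = (3 + X)*(-3 + X) = (-3 + X)*(3 + X))
w = 6*sqrt(2)/5 (w = (0 - 6)*(-sqrt(3 - 1)/5) = -(-6)*sqrt(2)/5 = 6*sqrt(2)/5 ≈ 1.6971)
(-47 + ((24 + t(4)) + 4))*w = (-47 + ((24 + (-9 + 4**2)) + 4))*(6*sqrt(2)/5) = (-47 + ((24 + (-9 + 16)) + 4))*(6*sqrt(2)/5) = (-47 + ((24 + 7) + 4))*(6*sqrt(2)/5) = (-47 + (31 + 4))*(6*sqrt(2)/5) = (-47 + 35)*(6*sqrt(2)/5) = -72*sqrt(2)/5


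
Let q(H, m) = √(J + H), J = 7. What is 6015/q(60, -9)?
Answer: 6015*√67/67 ≈ 734.85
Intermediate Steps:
q(H, m) = √(7 + H)
6015/q(60, -9) = 6015/(√(7 + 60)) = 6015/(√67) = 6015*(√67/67) = 6015*√67/67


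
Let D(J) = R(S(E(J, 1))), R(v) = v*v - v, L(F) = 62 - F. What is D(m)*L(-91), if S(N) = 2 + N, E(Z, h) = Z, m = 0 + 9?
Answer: 16830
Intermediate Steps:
m = 9
R(v) = v**2 - v
D(J) = (1 + J)*(2 + J) (D(J) = (2 + J)*(-1 + (2 + J)) = (2 + J)*(1 + J) = (1 + J)*(2 + J))
D(m)*L(-91) = ((1 + 9)*(2 + 9))*(62 - 1*(-91)) = (10*11)*(62 + 91) = 110*153 = 16830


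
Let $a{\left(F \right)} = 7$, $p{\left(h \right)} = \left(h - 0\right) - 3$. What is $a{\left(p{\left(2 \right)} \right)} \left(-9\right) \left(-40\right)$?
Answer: $2520$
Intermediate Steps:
$p{\left(h \right)} = -3 + h$ ($p{\left(h \right)} = \left(h + 0\right) - 3 = h - 3 = -3 + h$)
$a{\left(p{\left(2 \right)} \right)} \left(-9\right) \left(-40\right) = 7 \left(-9\right) \left(-40\right) = \left(-63\right) \left(-40\right) = 2520$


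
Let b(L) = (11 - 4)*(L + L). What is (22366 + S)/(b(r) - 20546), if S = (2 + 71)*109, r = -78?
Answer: -30323/21638 ≈ -1.4014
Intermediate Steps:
b(L) = 14*L (b(L) = 7*(2*L) = 14*L)
S = 7957 (S = 73*109 = 7957)
(22366 + S)/(b(r) - 20546) = (22366 + 7957)/(14*(-78) - 20546) = 30323/(-1092 - 20546) = 30323/(-21638) = 30323*(-1/21638) = -30323/21638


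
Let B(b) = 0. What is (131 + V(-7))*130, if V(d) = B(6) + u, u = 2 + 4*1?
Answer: 17810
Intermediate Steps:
u = 6 (u = 2 + 4 = 6)
V(d) = 6 (V(d) = 0 + 6 = 6)
(131 + V(-7))*130 = (131 + 6)*130 = 137*130 = 17810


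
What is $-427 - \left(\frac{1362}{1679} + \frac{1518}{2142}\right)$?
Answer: $- \frac{256856102}{599403} \approx -428.52$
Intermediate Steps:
$-427 - \left(\frac{1362}{1679} + \frac{1518}{2142}\right) = -427 - \left(1362 \cdot \frac{1}{1679} + 1518 \cdot \frac{1}{2142}\right) = -427 - \left(\frac{1362}{1679} + \frac{253}{357}\right) = -427 - \frac{911021}{599403} = - \frac{256856102}{599403}$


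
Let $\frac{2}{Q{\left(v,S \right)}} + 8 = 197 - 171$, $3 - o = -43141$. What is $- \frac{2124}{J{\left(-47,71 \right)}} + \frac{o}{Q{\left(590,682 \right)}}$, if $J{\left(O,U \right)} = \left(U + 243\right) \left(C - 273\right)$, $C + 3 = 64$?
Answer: $\frac{6462022563}{16642} \approx 3.883 \cdot 10^{5}$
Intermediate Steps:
$o = 43144$ ($o = 3 - -43141 = 3 + 43141 = 43144$)
$C = 61$ ($C = -3 + 64 = 61$)
$J{\left(O,U \right)} = -51516 - 212 U$ ($J{\left(O,U \right)} = \left(U + 243\right) \left(61 - 273\right) = \left(243 + U\right) \left(-212\right) = -51516 - 212 U$)
$Q{\left(v,S \right)} = \frac{1}{9}$ ($Q{\left(v,S \right)} = \frac{2}{-8 + \left(197 - 171\right)} = \frac{2}{-8 + 26} = \frac{2}{18} = 2 \cdot \frac{1}{18} = \frac{1}{9}$)
$- \frac{2124}{J{\left(-47,71 \right)}} + \frac{o}{Q{\left(590,682 \right)}} = - \frac{2124}{-51516 - 15052} + 43144 \frac{1}{\frac{1}{9}} = - \frac{2124}{-51516 - 15052} + 43144 \cdot 9 = - \frac{2124}{-66568} + 388296 = \left(-2124\right) \left(- \frac{1}{66568}\right) + 388296 = \frac{531}{16642} + 388296 = \frac{6462022563}{16642}$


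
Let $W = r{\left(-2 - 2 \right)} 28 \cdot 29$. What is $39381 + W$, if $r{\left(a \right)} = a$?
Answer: $36133$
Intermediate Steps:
$W = -3248$ ($W = \left(-2 - 2\right) 28 \cdot 29 = \left(-4\right) 28 \cdot 29 = \left(-112\right) 29 = -3248$)
$39381 + W = 39381 - 3248 = 36133$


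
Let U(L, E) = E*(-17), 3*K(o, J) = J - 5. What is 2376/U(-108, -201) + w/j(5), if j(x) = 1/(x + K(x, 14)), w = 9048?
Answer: 82446168/1139 ≈ 72385.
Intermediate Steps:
K(o, J) = -5/3 + J/3 (K(o, J) = (J - 5)/3 = (-5 + J)/3 = -5/3 + J/3)
j(x) = 1/(3 + x) (j(x) = 1/(x + (-5/3 + (⅓)*14)) = 1/(x + (-5/3 + 14/3)) = 1/(x + 3) = 1/(3 + x))
U(L, E) = -17*E
2376/U(-108, -201) + w/j(5) = 2376/((-17*(-201))) + 9048/(1/(3 + 5)) = 2376/3417 + 9048/(1/8) = 2376*(1/3417) + 9048/(⅛) = 792/1139 + 9048*8 = 792/1139 + 72384 = 82446168/1139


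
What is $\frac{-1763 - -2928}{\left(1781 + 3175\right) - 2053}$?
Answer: $\frac{1165}{2903} \approx 0.40131$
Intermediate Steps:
$\frac{-1763 - -2928}{\left(1781 + 3175\right) - 2053} = \frac{-1763 + 2928}{4956 - 2053} = \frac{1165}{2903}$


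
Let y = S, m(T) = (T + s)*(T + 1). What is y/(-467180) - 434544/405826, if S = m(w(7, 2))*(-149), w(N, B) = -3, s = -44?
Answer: -1049607803/1008477610 ≈ -1.0408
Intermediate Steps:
m(T) = (1 + T)*(-44 + T) (m(T) = (T - 44)*(T + 1) = (-44 + T)*(1 + T) = (1 + T)*(-44 + T))
S = -14006 (S = (-44 + (-3)**2 - 43*(-3))*(-149) = (-44 + 9 + 129)*(-149) = 94*(-149) = -14006)
y = -14006
y/(-467180) - 434544/405826 = -14006/(-467180) - 434544/405826 = -14006*(-1/467180) - 434544*1/405826 = 149/4970 - 217272/202913 = -1049607803/1008477610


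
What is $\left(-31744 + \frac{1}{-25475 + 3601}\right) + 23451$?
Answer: $- \frac{181401083}{21874} \approx -8293.0$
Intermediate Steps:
$\left(-31744 + \frac{1}{-25475 + 3601}\right) + 23451 = \left(-31744 + \frac{1}{-21874}\right) + 23451 = \left(-31744 - \frac{1}{21874}\right) + 23451 = - \frac{694368257}{21874} + 23451 = - \frac{181401083}{21874}$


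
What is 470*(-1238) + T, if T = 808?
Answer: -581052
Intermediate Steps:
470*(-1238) + T = 470*(-1238) + 808 = -581860 + 808 = -581052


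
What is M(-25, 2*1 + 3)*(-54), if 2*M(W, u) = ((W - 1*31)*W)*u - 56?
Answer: -187488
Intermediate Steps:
M(W, u) = -28 + W*u*(-31 + W)/2 (M(W, u) = (((W - 1*31)*W)*u - 56)/2 = (((W - 31)*W)*u - 56)/2 = (((-31 + W)*W)*u - 56)/2 = ((W*(-31 + W))*u - 56)/2 = (W*u*(-31 + W) - 56)/2 = (-56 + W*u*(-31 + W))/2 = -28 + W*u*(-31 + W)/2)
M(-25, 2*1 + 3)*(-54) = (-28 + (½)*(2*1 + 3)*(-25)² - 31/2*(-25)*(2*1 + 3))*(-54) = (-28 + (½)*(2 + 3)*625 - 31/2*(-25)*(2 + 3))*(-54) = (-28 + (½)*5*625 - 31/2*(-25)*5)*(-54) = (-28 + 3125/2 + 3875/2)*(-54) = 3472*(-54) = -187488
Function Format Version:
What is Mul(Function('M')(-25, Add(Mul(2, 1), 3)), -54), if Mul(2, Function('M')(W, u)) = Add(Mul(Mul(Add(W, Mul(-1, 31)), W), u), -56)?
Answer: -187488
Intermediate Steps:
Function('M')(W, u) = Add(-28, Mul(Rational(1, 2), W, u, Add(-31, W))) (Function('M')(W, u) = Mul(Rational(1, 2), Add(Mul(Mul(Add(W, Mul(-1, 31)), W), u), -56)) = Mul(Rational(1, 2), Add(Mul(Mul(Add(W, -31), W), u), -56)) = Mul(Rational(1, 2), Add(Mul(Mul(Add(-31, W), W), u), -56)) = Mul(Rational(1, 2), Add(Mul(Mul(W, Add(-31, W)), u), -56)) = Mul(Rational(1, 2), Add(Mul(W, u, Add(-31, W)), -56)) = Mul(Rational(1, 2), Add(-56, Mul(W, u, Add(-31, W)))) = Add(-28, Mul(Rational(1, 2), W, u, Add(-31, W))))
Mul(Function('M')(-25, Add(Mul(2, 1), 3)), -54) = Mul(Add(-28, Mul(Rational(1, 2), Add(Mul(2, 1), 3), Pow(-25, 2)), Mul(Rational(-31, 2), -25, Add(Mul(2, 1), 3))), -54) = Mul(Add(-28, Mul(Rational(1, 2), Add(2, 3), 625), Mul(Rational(-31, 2), -25, Add(2, 3))), -54) = Mul(Add(-28, Mul(Rational(1, 2), 5, 625), Mul(Rational(-31, 2), -25, 5)), -54) = Mul(Add(-28, Rational(3125, 2), Rational(3875, 2)), -54) = Mul(3472, -54) = -187488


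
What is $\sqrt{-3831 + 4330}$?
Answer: $\sqrt{499} \approx 22.338$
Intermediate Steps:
$\sqrt{-3831 + 4330} = \sqrt{499}$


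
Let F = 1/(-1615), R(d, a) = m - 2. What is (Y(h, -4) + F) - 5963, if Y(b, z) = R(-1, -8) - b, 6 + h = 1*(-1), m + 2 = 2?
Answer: -9622171/1615 ≈ -5958.0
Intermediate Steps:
m = 0 (m = -2 + 2 = 0)
h = -7 (h = -6 + 1*(-1) = -6 - 1 = -7)
R(d, a) = -2 (R(d, a) = 0 - 2 = -2)
F = -1/1615 ≈ -0.00061920
Y(b, z) = -2 - b
(Y(h, -4) + F) - 5963 = ((-2 - 1*(-7)) - 1/1615) - 5963 = ((-2 + 7) - 1/1615) - 5963 = (5 - 1/1615) - 5963 = 8074/1615 - 5963 = -9622171/1615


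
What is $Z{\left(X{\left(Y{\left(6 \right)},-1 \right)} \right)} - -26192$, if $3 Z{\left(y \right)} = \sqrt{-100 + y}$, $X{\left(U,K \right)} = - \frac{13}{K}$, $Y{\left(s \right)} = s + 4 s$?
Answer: $26192 + \frac{i \sqrt{87}}{3} \approx 26192.0 + 3.1091 i$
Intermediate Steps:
$Y{\left(s \right)} = 5 s$
$Z{\left(y \right)} = \frac{\sqrt{-100 + y}}{3}$
$Z{\left(X{\left(Y{\left(6 \right)},-1 \right)} \right)} - -26192 = \frac{\sqrt{-100 - \frac{13}{-1}}}{3} - -26192 = \frac{\sqrt{-100 - -13}}{3} + 26192 = \frac{\sqrt{-100 + 13}}{3} + 26192 = \frac{\sqrt{-87}}{3} + 26192 = \frac{i \sqrt{87}}{3} + 26192 = 26192 + \frac{i \sqrt{87}}{3}$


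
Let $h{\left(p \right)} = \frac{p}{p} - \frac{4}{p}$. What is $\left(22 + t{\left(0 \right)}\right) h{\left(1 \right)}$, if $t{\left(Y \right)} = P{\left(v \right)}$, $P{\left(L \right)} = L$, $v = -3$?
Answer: $-57$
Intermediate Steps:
$h{\left(p \right)} = 1 - \frac{4}{p}$
$t{\left(Y \right)} = -3$
$\left(22 + t{\left(0 \right)}\right) h{\left(1 \right)} = \left(22 - 3\right) \frac{-4 + 1}{1} = 19 \cdot 1 \left(-3\right) = 19 \left(-3\right) = -57$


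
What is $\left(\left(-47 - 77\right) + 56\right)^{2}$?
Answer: $4624$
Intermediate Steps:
$\left(\left(-47 - 77\right) + 56\right)^{2} = \left(-124 + 56\right)^{2} = \left(-68\right)^{2} = 4624$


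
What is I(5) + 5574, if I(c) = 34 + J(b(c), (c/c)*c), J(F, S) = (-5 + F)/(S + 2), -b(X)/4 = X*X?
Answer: 5593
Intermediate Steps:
b(X) = -4*X² (b(X) = -4*X*X = -4*X²)
J(F, S) = (-5 + F)/(2 + S)
I(c) = 34 + (-5 - 4*c²)/(2 + c) (I(c) = 34 + (-5 - 4*c²)/(2 + (c/c)*c) = 34 + (-5 - 4*c²)/(2 + 1*c) = 34 + (-5 - 4*c²)/(2 + c))
I(5) + 5574 = (63 - 4*5² + 34*5)/(2 + 5) + 5574 = (63 - 4*25 + 170)/7 + 5574 = (63 - 100 + 170)/7 + 5574 = (⅐)*133 + 5574 = 19 + 5574 = 5593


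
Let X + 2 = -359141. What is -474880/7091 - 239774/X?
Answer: -24121370058/363811859 ≈ -66.302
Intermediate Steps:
X = -359143 (X = -2 - 359141 = -359143)
-474880/7091 - 239774/X = -474880/7091 - 239774/(-359143) = -474880*1/7091 - 239774*(-1/359143) = -67840/1013 + 239774/359143 = -24121370058/363811859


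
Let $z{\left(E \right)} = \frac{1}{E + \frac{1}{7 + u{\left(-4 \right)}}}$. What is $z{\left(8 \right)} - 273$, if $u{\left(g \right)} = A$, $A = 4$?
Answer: $- \frac{24286}{89} \approx -272.88$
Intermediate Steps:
$u{\left(g \right)} = 4$
$z{\left(E \right)} = \frac{1}{\frac{1}{11} + E}$ ($z{\left(E \right)} = \frac{1}{E + \frac{1}{7 + 4}} = \frac{1}{E + \frac{1}{11}} = \frac{1}{\frac{1}{11} + E}$)
$z{\left(8 \right)} - 273 = \frac{11}{1 + 11 \cdot 8} - 273 = \frac{11}{1 + 88} - 273 = \frac{11}{89} - 273 = - \frac{24286}{89}$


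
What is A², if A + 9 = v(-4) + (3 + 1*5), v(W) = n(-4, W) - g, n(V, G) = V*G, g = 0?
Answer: 225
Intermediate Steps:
n(V, G) = G*V
v(W) = -4*W (v(W) = W*(-4) - 1*0 = -4*W + 0 = -4*W)
A = 15 (A = -9 + (-4*(-4) + (3 + 1*5)) = -9 + (16 + (3 + 5)) = -9 + (16 + 8) = -9 + 24 = 15)
A² = 15² = 225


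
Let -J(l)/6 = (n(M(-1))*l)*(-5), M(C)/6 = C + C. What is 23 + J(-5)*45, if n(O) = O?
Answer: 81023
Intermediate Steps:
M(C) = 12*C (M(C) = 6*(C + C) = 6*(2*C) = 12*C)
J(l) = -360*l (J(l) = -6*(12*(-1))*l*(-5) = -6*(-12*l)*(-5) = -360*l)
23 + J(-5)*45 = 23 - 360*(-5)*45 = 23 + 1800*45 = 23 + 81000 = 81023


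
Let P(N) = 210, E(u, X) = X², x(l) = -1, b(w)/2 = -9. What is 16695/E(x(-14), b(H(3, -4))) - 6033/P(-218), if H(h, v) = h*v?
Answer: 28727/1260 ≈ 22.799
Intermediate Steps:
b(w) = -18 (b(w) = 2*(-9) = -18)
16695/E(x(-14), b(H(3, -4))) - 6033/P(-218) = 16695/((-18)²) - 6033/210 = 16695/324 - 6033*1/210 = 16695*(1/324) - 2011/70 = 1855/36 - 2011/70 = 28727/1260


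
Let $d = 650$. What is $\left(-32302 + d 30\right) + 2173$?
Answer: $-10629$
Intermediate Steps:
$\left(-32302 + d 30\right) + 2173 = \left(-32302 + 650 \cdot 30\right) + 2173 = \left(-32302 + 19500\right) + 2173 = -12802 + 2173 = -10629$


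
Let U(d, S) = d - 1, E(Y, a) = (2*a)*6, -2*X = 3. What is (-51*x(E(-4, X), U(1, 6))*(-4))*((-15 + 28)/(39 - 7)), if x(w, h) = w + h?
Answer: -5967/4 ≈ -1491.8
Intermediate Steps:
X = -3/2 (X = -½*3 = -3/2 ≈ -1.5000)
E(Y, a) = 12*a
U(d, S) = -1 + d
x(w, h) = h + w
(-51*x(E(-4, X), U(1, 6))*(-4))*((-15 + 28)/(39 - 7)) = (-51*((-1 + 1) + 12*(-3/2))*(-4))*((-15 + 28)/(39 - 7)) = (-51*(0 - 18)*(-4))*(13/32) = (-(-918)*(-4))*(13*(1/32)) = -51*72*(13/32) = -3672*13/32 = -5967/4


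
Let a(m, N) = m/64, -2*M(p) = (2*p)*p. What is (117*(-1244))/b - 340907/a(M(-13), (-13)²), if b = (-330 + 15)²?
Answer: 240541246132/1863225 ≈ 1.2910e+5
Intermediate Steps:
M(p) = -p² (M(p) = -2*p*p/2 = -p²)
a(m, N) = m/64 (a(m, N) = m*(1/64) = m/64)
b = 99225 (b = (-315)² = 99225)
(117*(-1244))/b - 340907/a(M(-13), (-13)²) = (117*(-1244))/99225 - 340907/((-1*(-13)²)/64) = -145548*1/99225 - 340907/((-1*169)/64) = -16172/11025 - 340907/((1/64)*(-169)) = -16172/11025 - 340907/(-169/64) = -16172/11025 - 340907*(-64/169) = -16172/11025 + 21818048/169 = 240541246132/1863225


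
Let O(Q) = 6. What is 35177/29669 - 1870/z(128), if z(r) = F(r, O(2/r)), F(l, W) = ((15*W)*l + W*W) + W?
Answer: 175617722/171516489 ≈ 1.0239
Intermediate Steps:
F(l, W) = W + W² + 15*W*l (F(l, W) = (15*W*l + W²) + W = (W² + 15*W*l) + W = W + W² + 15*W*l)
z(r) = 42 + 90*r (z(r) = 6*(1 + 6 + 15*r) = 6*(7 + 15*r) = 42 + 90*r)
35177/29669 - 1870/z(128) = 35177/29669 - 1870/(42 + 90*128) = 35177*(1/29669) - 1870/(42 + 11520) = 35177/29669 - 1870/11562 = 35177/29669 - 1870*1/11562 = 35177/29669 - 935/5781 = 175617722/171516489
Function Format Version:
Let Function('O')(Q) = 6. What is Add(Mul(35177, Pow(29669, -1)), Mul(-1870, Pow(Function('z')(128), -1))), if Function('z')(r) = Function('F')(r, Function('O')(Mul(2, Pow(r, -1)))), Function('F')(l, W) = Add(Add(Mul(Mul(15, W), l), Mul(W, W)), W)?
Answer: Rational(175617722, 171516489) ≈ 1.0239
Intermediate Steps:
Function('F')(l, W) = Add(W, Pow(W, 2), Mul(15, W, l)) (Function('F')(l, W) = Add(Add(Mul(15, W, l), Pow(W, 2)), W) = Add(Add(Pow(W, 2), Mul(15, W, l)), W) = Add(W, Pow(W, 2), Mul(15, W, l)))
Function('z')(r) = Add(42, Mul(90, r)) (Function('z')(r) = Mul(6, Add(1, 6, Mul(15, r))) = Mul(6, Add(7, Mul(15, r))) = Add(42, Mul(90, r)))
Add(Mul(35177, Pow(29669, -1)), Mul(-1870, Pow(Function('z')(128), -1))) = Add(Mul(35177, Pow(29669, -1)), Mul(-1870, Pow(Add(42, Mul(90, 128)), -1))) = Add(Mul(35177, Rational(1, 29669)), Mul(-1870, Pow(Add(42, 11520), -1))) = Add(Rational(35177, 29669), Mul(-1870, Pow(11562, -1))) = Add(Rational(35177, 29669), Mul(-1870, Rational(1, 11562))) = Add(Rational(35177, 29669), Rational(-935, 5781)) = Rational(175617722, 171516489)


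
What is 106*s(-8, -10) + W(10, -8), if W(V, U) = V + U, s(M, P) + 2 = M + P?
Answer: -2118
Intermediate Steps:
s(M, P) = -2 + M + P (s(M, P) = -2 + (M + P) = -2 + M + P)
W(V, U) = U + V
106*s(-8, -10) + W(10, -8) = 106*(-2 - 8 - 10) + (-8 + 10) = 106*(-20) + 2 = -2120 + 2 = -2118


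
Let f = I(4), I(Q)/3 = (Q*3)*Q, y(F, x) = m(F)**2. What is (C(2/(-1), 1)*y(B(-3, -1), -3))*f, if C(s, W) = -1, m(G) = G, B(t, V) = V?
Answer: -144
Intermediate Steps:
y(F, x) = F**2
I(Q) = 9*Q**2 (I(Q) = 3*((Q*3)*Q) = 3*((3*Q)*Q) = 3*(3*Q**2) = 9*Q**2)
f = 144 (f = 9*4**2 = 9*16 = 144)
(C(2/(-1), 1)*y(B(-3, -1), -3))*f = -1*(-1)**2*144 = -1*1*144 = -1*144 = -144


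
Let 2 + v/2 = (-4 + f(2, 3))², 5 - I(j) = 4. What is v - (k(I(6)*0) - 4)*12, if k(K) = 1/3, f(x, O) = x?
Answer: 48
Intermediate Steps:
I(j) = 1 (I(j) = 5 - 1*4 = 5 - 4 = 1)
k(K) = ⅓
v = 4 (v = -4 + 2*(-4 + 2)² = -4 + 2*(-2)² = -4 + 2*4 = -4 + 8 = 4)
v - (k(I(6)*0) - 4)*12 = 4 - (⅓ - 4)*12 = 4 - (-11)*12/3 = 4 - 1*(-44) = 4 + 44 = 48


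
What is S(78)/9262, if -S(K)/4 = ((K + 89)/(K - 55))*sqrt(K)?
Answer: -334*sqrt(78)/106513 ≈ -0.027694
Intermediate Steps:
S(K) = -4*sqrt(K)*(89 + K)/(-55 + K) (S(K) = -4*(K + 89)/(K - 55)*sqrt(K) = -4*(89 + K)/(-55 + K)*sqrt(K) = -4*sqrt(K)*(89 + K)/(-55 + K))
S(78)/9262 = (4*sqrt(78)*(-89 - 1*78)/(-55 + 78))/9262 = (4*sqrt(78)*(-89 - 78)/23)*(1/9262) = (4*sqrt(78)*(1/23)*(-167))*(1/9262) = -668*sqrt(78)/23*(1/9262) = -334*sqrt(78)/106513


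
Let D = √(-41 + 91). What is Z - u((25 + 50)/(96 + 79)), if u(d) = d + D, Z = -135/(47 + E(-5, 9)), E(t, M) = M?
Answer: -159/56 - 5*√2 ≈ -9.9104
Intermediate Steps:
Z = -135/56 (Z = -135/(47 + 9) = -135/56 ≈ -2.4107)
D = 5*√2 (D = √50 = 5*√2 ≈ 7.0711)
u(d) = d + 5*√2
Z - u((25 + 50)/(96 + 79)) = -135/56 - ((25 + 50)/(96 + 79) + 5*√2) = -135/56 - (75/175 + 5*√2) = -135/56 - (75*(1/175) + 5*√2) = -135/56 - (3/7 + 5*√2) = -135/56 + (-3/7 - 5*√2) = -159/56 - 5*√2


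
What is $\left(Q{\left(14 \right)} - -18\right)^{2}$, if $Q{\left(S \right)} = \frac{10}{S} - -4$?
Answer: $\frac{25281}{49} \approx 515.94$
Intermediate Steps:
$Q{\left(S \right)} = 4 + \frac{10}{S}$ ($Q{\left(S \right)} = \frac{10}{S} + 4 = 4 + \frac{10}{S}$)
$\left(Q{\left(14 \right)} - -18\right)^{2} = \left(\left(4 + \frac{10}{14}\right) - -18\right)^{2} = \left(\left(4 + 10 \cdot \frac{1}{14}\right) + \left(-172 + 190\right)\right)^{2} = \left(\left(4 + \frac{5}{7}\right) + 18\right)^{2} = \left(\frac{33}{7} + 18\right)^{2} = \left(\frac{159}{7}\right)^{2} = \frac{25281}{49}$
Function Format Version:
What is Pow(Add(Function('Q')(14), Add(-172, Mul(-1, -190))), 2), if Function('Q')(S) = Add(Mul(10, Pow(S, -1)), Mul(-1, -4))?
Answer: Rational(25281, 49) ≈ 515.94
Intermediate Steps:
Function('Q')(S) = Add(4, Mul(10, Pow(S, -1))) (Function('Q')(S) = Add(Mul(10, Pow(S, -1)), 4) = Add(4, Mul(10, Pow(S, -1))))
Pow(Add(Function('Q')(14), Add(-172, Mul(-1, -190))), 2) = Pow(Add(Add(4, Mul(10, Pow(14, -1))), Add(-172, Mul(-1, -190))), 2) = Pow(Add(Add(4, Mul(10, Rational(1, 14))), Add(-172, 190)), 2) = Pow(Add(Add(4, Rational(5, 7)), 18), 2) = Pow(Add(Rational(33, 7), 18), 2) = Pow(Rational(159, 7), 2) = Rational(25281, 49)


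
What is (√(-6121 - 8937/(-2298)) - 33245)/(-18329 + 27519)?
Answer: -6649/1838 + I*√3589251562/7039540 ≈ -3.6175 + 0.0085105*I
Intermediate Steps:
(√(-6121 - 8937/(-2298)) - 33245)/(-18329 + 27519) = (√(-6121 - 8937*(-1/2298)) - 33245)/9190 = (√(-6121 + 2979/766) - 33245)*(1/9190) = (√(-4685707/766) - 33245)*(1/9190) = (I*√3589251562/766 - 33245)*(1/9190) = (-33245 + I*√3589251562/766)*(1/9190) = -6649/1838 + I*√3589251562/7039540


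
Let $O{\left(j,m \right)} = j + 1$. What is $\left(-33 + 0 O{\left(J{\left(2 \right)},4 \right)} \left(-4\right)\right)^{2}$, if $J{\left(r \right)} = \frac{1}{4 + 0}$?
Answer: $1089$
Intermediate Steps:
$J{\left(r \right)} = \frac{1}{4}$
$O{\left(j,m \right)} = 1 + j$
$\left(-33 + 0 O{\left(J{\left(2 \right)},4 \right)} \left(-4\right)\right)^{2} = \left(-33 + 0 \left(1 + \frac{1}{4}\right) \left(-4\right)\right)^{2} = \left(-33 + 0 \cdot \frac{5}{4} \left(-4\right)\right)^{2} = \left(-33 + 0 \left(-4\right)\right)^{2} = \left(-33 + 0\right)^{2} = \left(-33\right)^{2} = 1089$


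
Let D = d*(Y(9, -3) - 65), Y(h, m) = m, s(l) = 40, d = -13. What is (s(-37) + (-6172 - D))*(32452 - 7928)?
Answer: -172060384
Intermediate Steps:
D = 884 (D = -13*(-3 - 65) = -13*(-68) = 884)
(s(-37) + (-6172 - D))*(32452 - 7928) = (40 + (-6172 - 1*884))*(32452 - 7928) = (40 + (-6172 - 884))*24524 = (40 - 7056)*24524 = -7016*24524 = -172060384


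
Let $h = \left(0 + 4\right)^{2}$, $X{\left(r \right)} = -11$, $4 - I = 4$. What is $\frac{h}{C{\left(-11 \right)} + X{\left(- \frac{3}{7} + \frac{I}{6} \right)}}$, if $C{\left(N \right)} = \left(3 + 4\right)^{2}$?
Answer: $\frac{8}{19} \approx 0.42105$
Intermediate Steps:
$I = 0$ ($I = 4 - 4 = 0$)
$C{\left(N \right)} = 49$ ($C{\left(N \right)} = 7^{2} = 49$)
$h = 16$ ($h = 4^{2} = 16$)
$\frac{h}{C{\left(-11 \right)} + X{\left(- \frac{3}{7} + \frac{I}{6} \right)}} = \frac{16}{49 - 11} = \frac{16}{38} = 16 \cdot \frac{1}{38} = \frac{8}{19}$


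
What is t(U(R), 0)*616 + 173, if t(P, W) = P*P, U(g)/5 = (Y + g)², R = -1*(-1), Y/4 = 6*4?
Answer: 1363350927573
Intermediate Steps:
Y = 96 (Y = 4*(6*4) = 4*24 = 96)
R = 1
U(g) = 5*(96 + g)²
t(P, W) = P²
t(U(R), 0)*616 + 173 = (5*(96 + 1)²)²*616 + 173 = (5*97²)²*616 + 173 = (5*9409)²*616 + 173 = 47045²*616 + 173 = 2213232025*616 + 173 = 1363350927400 + 173 = 1363350927573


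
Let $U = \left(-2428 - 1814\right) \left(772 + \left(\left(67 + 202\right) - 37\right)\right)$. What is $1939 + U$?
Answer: $-4257029$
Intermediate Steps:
$U = -4258968$ ($U = - 4242 \left(772 + \left(269 - 37\right)\right) = - 4242 \left(772 + 232\right) = \left(-4242\right) 1004 = -4258968$)
$1939 + U = 1939 - 4258968 = -4257029$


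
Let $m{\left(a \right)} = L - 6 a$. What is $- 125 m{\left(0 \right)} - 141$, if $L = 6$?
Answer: $-891$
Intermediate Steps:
$m{\left(a \right)} = 6 - 6 a$
$- 125 m{\left(0 \right)} - 141 = - 125 \left(6 - 0\right) - 141 = - 125 \left(6 + 0\right) - 141 = \left(-125\right) 6 - 141 = -750 - 141 = -891$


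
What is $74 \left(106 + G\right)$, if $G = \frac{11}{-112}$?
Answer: $\frac{438857}{56} \approx 7836.7$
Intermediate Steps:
$G = - \frac{11}{112}$ ($G = 11 \left(- \frac{1}{112}\right) = - \frac{11}{112} \approx -0.098214$)
$74 \left(106 + G\right) = 74 \left(106 - \frac{11}{112}\right) = 74 \cdot \frac{11861}{112} = \frac{438857}{56}$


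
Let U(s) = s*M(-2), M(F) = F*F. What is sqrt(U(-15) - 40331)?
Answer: 13*I*sqrt(239) ≈ 200.98*I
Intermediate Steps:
M(F) = F**2
U(s) = 4*s (U(s) = s*(-2)**2 = s*4 = 4*s)
sqrt(U(-15) - 40331) = sqrt(4*(-15) - 40331) = sqrt(-60 - 40331) = sqrt(-40391) = 13*I*sqrt(239)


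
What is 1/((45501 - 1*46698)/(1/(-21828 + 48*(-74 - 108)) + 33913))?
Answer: -1036516931/36585108 ≈ -28.332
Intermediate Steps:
1/((45501 - 1*46698)/(1/(-21828 + 48*(-74 - 108)) + 33913)) = 1/((45501 - 46698)/(1/(-21828 + 48*(-182)) + 33913)) = 1/(-1197/(1/(-21828 - 8736) + 33913)) = 1/(-1197/(1/(-30564) + 33913)) = 1/(-1197/(-1/30564 + 33913)) = 1/(-1197/1036516931/30564) = 1/(-1197*30564/1036516931) = 1/(-36585108/1036516931) = -1036516931/36585108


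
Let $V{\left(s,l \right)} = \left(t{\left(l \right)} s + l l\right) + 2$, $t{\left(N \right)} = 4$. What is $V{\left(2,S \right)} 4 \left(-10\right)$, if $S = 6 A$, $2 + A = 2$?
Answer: $-400$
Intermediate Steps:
$A = 0$ ($A = -2 + 2 = 0$)
$S = 0$ ($S = 6 \cdot 0 = 0$)
$V{\left(s,l \right)} = 2 + l^{2} + 4 s$ ($V{\left(s,l \right)} = \left(4 s + l l\right) + 2 = \left(4 s + l^{2}\right) + 2 = \left(l^{2} + 4 s\right) + 2 = 2 + l^{2} + 4 s$)
$V{\left(2,S \right)} 4 \left(-10\right) = \left(2 + 0^{2} + 4 \cdot 2\right) 4 \left(-10\right) = \left(2 + 0 + 8\right) 4 \left(-10\right) = 10 \cdot 4 \left(-10\right) = 40 \left(-10\right) = -400$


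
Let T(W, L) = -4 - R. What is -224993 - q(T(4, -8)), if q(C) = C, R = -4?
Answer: -224993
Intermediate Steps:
T(W, L) = 0 (T(W, L) = -4 - 1*(-4) = -4 + 4 = 0)
-224993 - q(T(4, -8)) = -224993 - 1*0 = -224993 + 0 = -224993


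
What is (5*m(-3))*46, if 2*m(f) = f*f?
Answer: 1035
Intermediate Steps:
m(f) = f**2/2 (m(f) = (f*f)/2 = f**2/2)
(5*m(-3))*46 = (5*((1/2)*(-3)**2))*46 = (5*((1/2)*9))*46 = (5*(9/2))*46 = (45/2)*46 = 1035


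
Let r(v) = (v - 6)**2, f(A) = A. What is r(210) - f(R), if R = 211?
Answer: 41405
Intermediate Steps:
r(v) = (-6 + v)**2
r(210) - f(R) = (-6 + 210)**2 - 1*211 = 204**2 - 211 = 41616 - 211 = 41405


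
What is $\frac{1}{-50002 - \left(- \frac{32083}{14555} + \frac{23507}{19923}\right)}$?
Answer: $- \frac{289979265}{14499246163306} \approx -2.0 \cdot 10^{-5}$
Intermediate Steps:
$\frac{1}{-50002 - \left(- \frac{32083}{14555} + \frac{23507}{19923}\right)} = \frac{1}{-50002 - - \frac{297045224}{289979265}} = \frac{1}{-50002 + \left(- \frac{23507}{19923} + \frac{32083}{14555}\right)} = \frac{1}{-50002 + \frac{297045224}{289979265}} = \frac{1}{- \frac{14499246163306}{289979265}} = - \frac{289979265}{14499246163306}$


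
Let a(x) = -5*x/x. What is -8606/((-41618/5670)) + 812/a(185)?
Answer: 105093142/104045 ≈ 1010.1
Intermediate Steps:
a(x) = -5 (a(x) = -5*1 = -5)
-8606/((-41618/5670)) + 812/a(185) = -8606/((-41618/5670)) + 812/(-5) = -8606/((-41618*1/5670)) + 812*(-⅕) = -8606/(-20809/2835) - 812/5 = -8606*(-2835/20809) - 812/5 = 24398010/20809 - 812/5 = 105093142/104045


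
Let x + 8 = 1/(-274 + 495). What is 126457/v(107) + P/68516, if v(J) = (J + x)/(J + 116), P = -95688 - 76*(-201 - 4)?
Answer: 15250082671277/53540360 ≈ 2.8483e+5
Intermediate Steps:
x = -1767/221 (x = -8 + 1/(-274 + 495) = -8 + 1/221 = -1767/221 ≈ -7.9955)
P = -80108 (P = -95688 - 76*(-205) = -95688 - 1*(-15580) = -95688 + 15580 = -80108)
v(J) = (-1767/221 + J)/(116 + J) (v(J) = (J - 1767/221)/(J + 116) = (-1767/221 + J)/(116 + J))
126457/v(107) + P/68516 = 126457/(((-1767/221 + 107)/(116 + 107))) - 80108/68516 = 126457/(((21880/221)/223)) - 80108*1/68516 = 126457/(((1/223)*(21880/221))) - 2861/2447 = 126457/(21880/49283) - 2861/2447 = 126457*(49283/21880) - 2861/2447 = 6232180331/21880 - 2861/2447 = 15250082671277/53540360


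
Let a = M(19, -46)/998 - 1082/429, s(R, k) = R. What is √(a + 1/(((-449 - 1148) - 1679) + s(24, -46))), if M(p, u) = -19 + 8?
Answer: I*√34105994072111247/116026482 ≈ 1.5917*I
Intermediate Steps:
M(p, u) = -11
a = -1084555/428142 (a = -11/998 - 1082/429 = -1084555/428142 ≈ -2.5332)
√(a + 1/(((-449 - 1148) - 1679) + s(24, -46))) = √(-1084555/428142 + 1/(((-449 - 1148) - 1679) + 24)) = √(-1084555/428142 + 1/((-1597 - 1679) + 24)) = √(-1084555/428142 + 1/(-3276 + 24)) = √(-1084555/428142 + 1/(-3252)) = √(-1084555/428142 - 1/3252) = √(-587900167/232052964) = I*√34105994072111247/116026482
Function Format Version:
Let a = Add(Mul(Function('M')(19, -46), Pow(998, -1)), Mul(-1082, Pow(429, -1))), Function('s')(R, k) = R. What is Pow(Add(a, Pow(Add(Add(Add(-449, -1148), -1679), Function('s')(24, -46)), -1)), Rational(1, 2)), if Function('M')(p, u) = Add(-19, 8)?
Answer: Mul(Rational(1, 116026482), I, Pow(34105994072111247, Rational(1, 2))) ≈ Mul(1.5917, I)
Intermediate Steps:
Function('M')(p, u) = -11
a = Rational(-1084555, 428142) (a = Add(Mul(-11, Pow(998, -1)), Mul(-1082, Pow(429, -1))) = Add(Mul(-11, Rational(1, 998)), Mul(-1082, Rational(1, 429))) = Add(Rational(-11, 998), Rational(-1082, 429)) = Rational(-1084555, 428142) ≈ -2.5332)
Pow(Add(a, Pow(Add(Add(Add(-449, -1148), -1679), Function('s')(24, -46)), -1)), Rational(1, 2)) = Pow(Add(Rational(-1084555, 428142), Pow(Add(Add(Add(-449, -1148), -1679), 24), -1)), Rational(1, 2)) = Pow(Add(Rational(-1084555, 428142), Pow(Add(Add(-1597, -1679), 24), -1)), Rational(1, 2)) = Pow(Add(Rational(-1084555, 428142), Pow(Add(-3276, 24), -1)), Rational(1, 2)) = Pow(Add(Rational(-1084555, 428142), Pow(-3252, -1)), Rational(1, 2)) = Pow(Add(Rational(-1084555, 428142), Rational(-1, 3252)), Rational(1, 2)) = Pow(Rational(-587900167, 232052964), Rational(1, 2)) = Mul(Rational(1, 116026482), I, Pow(34105994072111247, Rational(1, 2)))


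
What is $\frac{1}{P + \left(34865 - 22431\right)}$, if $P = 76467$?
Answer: $\frac{1}{88901} \approx 1.1248 \cdot 10^{-5}$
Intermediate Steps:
$\frac{1}{P + \left(34865 - 22431\right)} = \frac{1}{76467 + \left(34865 - 22431\right)} = \frac{1}{76467 + 12434} = \frac{1}{88901}$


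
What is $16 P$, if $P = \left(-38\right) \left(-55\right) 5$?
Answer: $167200$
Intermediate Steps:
$P = 10450$ ($P = 2090 \cdot 5 = 10450$)
$16 P = 16 \cdot 10450 = 167200$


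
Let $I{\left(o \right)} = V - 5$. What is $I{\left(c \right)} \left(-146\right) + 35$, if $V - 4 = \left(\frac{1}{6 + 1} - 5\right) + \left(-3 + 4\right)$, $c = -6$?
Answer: $\frac{5209}{7} \approx 744.14$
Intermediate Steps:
$V = \frac{1}{7}$ ($V = 4 + \left(\left(\frac{1}{6 + 1} - 5\right) + \left(-3 + 4\right)\right) = 4 + \left(\left(\frac{1}{7} - 5\right) + 1\right) = 4 + \left(- \frac{34}{7} + 1\right) = 4 - \frac{27}{7} = \frac{1}{7} \approx 0.14286$)
$I{\left(o \right)} = - \frac{34}{7}$ ($I{\left(o \right)} = \frac{1}{7} - 5 = - \frac{34}{7}$)
$I{\left(c \right)} \left(-146\right) + 35 = \left(- \frac{34}{7}\right) \left(-146\right) + 35 = \frac{4964}{7} + 35 = \frac{5209}{7}$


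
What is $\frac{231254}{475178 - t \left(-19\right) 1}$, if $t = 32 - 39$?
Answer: $\frac{231254}{475045} \approx 0.4868$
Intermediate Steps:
$t = -7$
$\frac{231254}{475178 - t \left(-19\right) 1} = \frac{231254}{475178 - \left(-7\right) \left(-19\right) 1} = \frac{231254}{475178 - 133 \cdot 1} = \frac{231254}{475178 - 133} = \frac{231254}{475045}$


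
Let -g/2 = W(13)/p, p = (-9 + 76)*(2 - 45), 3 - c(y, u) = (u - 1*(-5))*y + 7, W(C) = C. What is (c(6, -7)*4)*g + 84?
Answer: 242836/2881 ≈ 84.289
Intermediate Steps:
c(y, u) = -4 - y*(5 + u) (c(y, u) = 3 - ((u - 1*(-5))*y + 7) = 3 - ((u + 5)*y + 7) = 3 - ((5 + u)*y + 7) = 3 - (y*(5 + u) + 7) = 3 - (7 + y*(5 + u)) = 3 + (-7 - y*(5 + u)) = -4 - y*(5 + u))
p = -2881 (p = 67*(-43) = -2881)
g = 26/2881 (g = -26/(-2881) = -26*(-1)/2881 = -2*(-13/2881) = 26/2881 ≈ 0.0090246)
(c(6, -7)*4)*g + 84 = ((-4 - 5*6 - 1*(-7)*6)*4)*(26/2881) + 84 = ((-4 - 30 + 42)*4)*(26/2881) + 84 = (8*4)*(26/2881) + 84 = 32*(26/2881) + 84 = 832/2881 + 84 = 242836/2881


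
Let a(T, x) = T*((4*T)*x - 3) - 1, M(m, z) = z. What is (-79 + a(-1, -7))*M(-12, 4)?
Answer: -420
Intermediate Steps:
a(T, x) = -1 + T*(-3 + 4*T*x) (a(T, x) = T*(4*T*x - 3) - 1 = T*(-3 + 4*T*x) - 1 = -1 + T*(-3 + 4*T*x))
(-79 + a(-1, -7))*M(-12, 4) = (-79 + (-1 - 3*(-1) + 4*(-7)*(-1)²))*4 = (-79 + (-1 + 3 + 4*(-7)*1))*4 = (-79 + (-1 + 3 - 28))*4 = (-79 - 26)*4 = -105*4 = -420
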